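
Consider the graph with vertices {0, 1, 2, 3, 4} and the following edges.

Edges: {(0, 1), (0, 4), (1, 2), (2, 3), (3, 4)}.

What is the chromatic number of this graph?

The cycle 4-0-1-2-3-4 has odd length 5, so it cannot be 2-colored; at least 3 colors are needed.
3 colors suffice: 0=b, 1=a, 2=b, 3=a, 4=c. Each edge has distinct colors on its endpoints.

3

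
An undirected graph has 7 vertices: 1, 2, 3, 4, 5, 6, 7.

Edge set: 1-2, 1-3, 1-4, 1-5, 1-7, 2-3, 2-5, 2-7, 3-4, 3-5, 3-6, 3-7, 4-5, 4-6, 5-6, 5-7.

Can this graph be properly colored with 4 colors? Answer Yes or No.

1, 2, 3, 5, 7 form a clique, so at least 5 colors are needed.
So 4 colors are not enough.

No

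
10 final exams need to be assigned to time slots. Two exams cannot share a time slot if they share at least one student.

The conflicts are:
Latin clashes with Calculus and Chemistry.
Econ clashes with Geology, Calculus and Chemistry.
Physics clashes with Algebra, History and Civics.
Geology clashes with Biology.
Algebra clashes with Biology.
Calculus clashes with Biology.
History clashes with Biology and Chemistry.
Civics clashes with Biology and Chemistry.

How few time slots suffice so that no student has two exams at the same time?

The cycle Chemistry-Econ-Geology-Biology-Civics-Chemistry has odd length 5, so it cannot be 2-colored; at least 3 time slots are needed.
Using 3 time slots: Latin=2, Econ=2, Physics=1, Geology=3, Algebra=2, Calculus=3, History=2, Civics=2, Biology=1, Chemistry=1. Each listed conflict is separated.

3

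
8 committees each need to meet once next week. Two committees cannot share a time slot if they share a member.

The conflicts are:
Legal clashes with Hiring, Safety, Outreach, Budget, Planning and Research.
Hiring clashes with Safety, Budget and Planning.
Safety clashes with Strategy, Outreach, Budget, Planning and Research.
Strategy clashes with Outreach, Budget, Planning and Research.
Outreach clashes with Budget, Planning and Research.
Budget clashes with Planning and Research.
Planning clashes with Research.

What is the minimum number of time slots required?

Legal, Safety, Outreach, Budget, Planning, Research are mutually in conflict, so at least 6 time slots are needed.
6 time slots suffice: time slot 1 → {Planning}; time slot 2 → {Budget}; time slot 3 → {Safety}; time slot 4 → {Legal, Strategy}; time slot 5 → {Hiring, Research}; time slot 6 → {Outreach}. Every pair that conflicts lands in different time slots.

6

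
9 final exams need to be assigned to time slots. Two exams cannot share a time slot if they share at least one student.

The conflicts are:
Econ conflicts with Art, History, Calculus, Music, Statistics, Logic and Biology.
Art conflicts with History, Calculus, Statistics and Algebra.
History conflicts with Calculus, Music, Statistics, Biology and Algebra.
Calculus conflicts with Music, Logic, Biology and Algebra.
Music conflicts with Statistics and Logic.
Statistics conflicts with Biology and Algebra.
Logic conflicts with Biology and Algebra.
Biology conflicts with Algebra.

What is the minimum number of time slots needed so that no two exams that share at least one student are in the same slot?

Art, History, Statistics, Algebra pairwise conflict, so at least 4 time slots are needed.
Using 4 time slots: Econ=1, Art=4, History=3, Calculus=2, Music=4, Statistics=2, Logic=3, Biology=4, Algebra=1. Every pair that conflicts lands in different time slots.

4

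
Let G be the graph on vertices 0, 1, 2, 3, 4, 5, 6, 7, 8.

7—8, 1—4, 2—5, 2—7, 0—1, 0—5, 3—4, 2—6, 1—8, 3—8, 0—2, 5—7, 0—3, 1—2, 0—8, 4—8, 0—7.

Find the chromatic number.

0, 2, 5, 7 form a clique, so at least 4 colors are needed.
4 colors suffice: color red → {0, 4, 6}; color blue → {2, 8}; color green → {1, 3, 7}; color yellow → {5}. Each edge has distinct colors on its endpoints.

4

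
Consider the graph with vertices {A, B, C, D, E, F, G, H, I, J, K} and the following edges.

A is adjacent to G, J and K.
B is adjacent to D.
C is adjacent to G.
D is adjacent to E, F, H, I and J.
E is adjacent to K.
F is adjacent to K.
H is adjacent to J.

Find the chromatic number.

D, H, J are mutually adjacent, so at least 3 colors are needed.
3 colors suffice: color 1 → {D, G, K}; color 2 → {A, B, C, E, F, H, I}; color 3 → {J}. Every edge joins two different colors.

3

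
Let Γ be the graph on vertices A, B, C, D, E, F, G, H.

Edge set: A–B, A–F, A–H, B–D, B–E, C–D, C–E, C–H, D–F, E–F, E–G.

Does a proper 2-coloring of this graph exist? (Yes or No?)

No

The cycle C-D-F-A-H-C has odd length 5, so it cannot be 2-colored; at least 3 colors are needed.
So 2 colors are not enough.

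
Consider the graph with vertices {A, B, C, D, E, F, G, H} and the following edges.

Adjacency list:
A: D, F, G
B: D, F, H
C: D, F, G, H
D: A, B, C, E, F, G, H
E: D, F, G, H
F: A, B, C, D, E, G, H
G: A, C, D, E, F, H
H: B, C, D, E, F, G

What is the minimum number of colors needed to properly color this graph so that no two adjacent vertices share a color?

D, E, F, G, H form a clique, so at least 5 colors are needed.
5 colors suffice: color red → {F}; color blue → {D}; color green → {B, G}; color yellow → {A, H}; color purple → {C, E}. Each edge has distinct colors on its endpoints.

5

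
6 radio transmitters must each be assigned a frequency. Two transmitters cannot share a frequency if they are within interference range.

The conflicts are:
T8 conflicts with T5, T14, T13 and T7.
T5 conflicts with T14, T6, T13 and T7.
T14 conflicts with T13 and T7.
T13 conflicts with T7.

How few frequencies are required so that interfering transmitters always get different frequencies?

5

T8, T5, T14, T13, T7 pairwise conflict, so at least 5 frequencies are needed.
5 frequencies suffice: frequency 1 → {T5}; frequency 2 → {T14, T6}; frequency 3 → {T13}; frequency 4 → {T8}; frequency 5 → {T7}. Every pair that conflicts lands in different frequencies.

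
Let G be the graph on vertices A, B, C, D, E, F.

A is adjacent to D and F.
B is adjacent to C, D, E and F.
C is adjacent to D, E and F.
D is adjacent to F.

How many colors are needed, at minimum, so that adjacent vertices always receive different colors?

B, C, D, F are pairwise adjacent (a clique of size 4), so at least 4 colors are needed.
One proper 4-coloring: A=1, B=1, C=4, D=3, E=2, F=2. Each edge has distinct colors on its endpoints.

4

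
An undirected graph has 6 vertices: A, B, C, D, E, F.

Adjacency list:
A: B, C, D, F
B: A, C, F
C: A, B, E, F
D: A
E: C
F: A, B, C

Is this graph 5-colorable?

Yes

The chromatic number is 4. A, B, C, F are mutually adjacent (a clique of size 4), so at least 4 colors are needed.
4 colors suffice: color 1 → {A, E}; color 2 → {C, D}; color 3 → {B}; color 4 → {F}.
Since 5 ≥ 4, a proper 5-coloring certainly exists.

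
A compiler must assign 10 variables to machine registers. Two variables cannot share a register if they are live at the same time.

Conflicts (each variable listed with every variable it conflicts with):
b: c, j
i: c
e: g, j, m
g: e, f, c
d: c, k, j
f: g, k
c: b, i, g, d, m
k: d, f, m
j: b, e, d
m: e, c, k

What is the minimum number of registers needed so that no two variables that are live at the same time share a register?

The cycle g-c-b-j-e-g has odd length 5, so it cannot be 2-colored; at least 3 registers are needed.
3 registers suffice: b=2, i=2, e=3, g=2, d=2, f=3, c=1, k=1, j=1, m=2. Each listed conflict is separated.

3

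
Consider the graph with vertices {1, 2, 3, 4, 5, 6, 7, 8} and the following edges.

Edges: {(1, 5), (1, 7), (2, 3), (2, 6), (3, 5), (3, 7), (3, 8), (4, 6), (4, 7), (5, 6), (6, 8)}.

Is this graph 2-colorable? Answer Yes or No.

The cycle 4-6-2-3-7-4 has odd length 5, so it cannot be 2-colored; at least 3 colors are needed.
So 2 colors are not enough.

No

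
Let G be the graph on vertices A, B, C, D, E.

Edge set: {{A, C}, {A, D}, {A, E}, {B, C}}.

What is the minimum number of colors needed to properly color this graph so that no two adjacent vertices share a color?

B and C are adjacent, so at least 2 colors are needed.
2 colors suffice: color red → {A, B}; color blue → {C, D, E}. No two adjacent vertices share a color.

2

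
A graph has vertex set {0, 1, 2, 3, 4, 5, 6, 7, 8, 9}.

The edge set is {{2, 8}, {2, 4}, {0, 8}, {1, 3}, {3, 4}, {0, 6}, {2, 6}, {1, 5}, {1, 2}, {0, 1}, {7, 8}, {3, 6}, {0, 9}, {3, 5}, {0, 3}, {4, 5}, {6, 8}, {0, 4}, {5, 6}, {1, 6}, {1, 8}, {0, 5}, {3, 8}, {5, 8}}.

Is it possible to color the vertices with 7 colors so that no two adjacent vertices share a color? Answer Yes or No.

The chromatic number is 6. 0, 1, 3, 5, 6, 8 form a clique, so at least 6 colors are needed.
6 colors suffice: color red → {4, 8, 9}; color blue → {0, 2, 7}; color green → {6}; color yellow → {1}; color purple → {3}; color orange → {5}.
Since 7 ≥ 6, a proper 7-coloring certainly exists.

Yes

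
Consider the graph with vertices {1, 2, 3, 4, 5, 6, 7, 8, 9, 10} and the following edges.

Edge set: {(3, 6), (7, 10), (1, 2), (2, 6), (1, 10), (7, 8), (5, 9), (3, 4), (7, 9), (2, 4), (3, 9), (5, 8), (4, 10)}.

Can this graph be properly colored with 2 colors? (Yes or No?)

No

The cycle 7-9-3-4-10-7 has odd length 5, so it cannot be 2-colored; at least 3 colors are needed.
So 2 colors are not enough.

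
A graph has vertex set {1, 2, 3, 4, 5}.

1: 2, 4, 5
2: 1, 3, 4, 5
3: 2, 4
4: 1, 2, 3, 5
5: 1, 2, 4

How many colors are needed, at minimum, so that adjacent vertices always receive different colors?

1, 2, 4, 5 are pairwise adjacent (a clique of size 4), so at least 4 colors are needed.
4 colors suffice: 1=green, 2=blue, 3=green, 4=red, 5=yellow. Each edge has distinct colors on its endpoints.

4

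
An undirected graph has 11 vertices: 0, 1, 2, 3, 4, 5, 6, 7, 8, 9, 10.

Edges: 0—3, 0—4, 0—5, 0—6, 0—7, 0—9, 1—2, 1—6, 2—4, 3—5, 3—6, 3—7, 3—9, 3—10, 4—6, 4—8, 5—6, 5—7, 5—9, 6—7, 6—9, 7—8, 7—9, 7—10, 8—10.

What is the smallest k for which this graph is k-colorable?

0, 3, 5, 6, 7, 9 form a clique, so at least 6 colors are needed.
6 colors suffice: 0=d, 1=b, 2=a, 3=c, 4=b, 5=f, 6=a, 7=b, 8=c, 9=e, 10=a. Every edge joins two different colors.

6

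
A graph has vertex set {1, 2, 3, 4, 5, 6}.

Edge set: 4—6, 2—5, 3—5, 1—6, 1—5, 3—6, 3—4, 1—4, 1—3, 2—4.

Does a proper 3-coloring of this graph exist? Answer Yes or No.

No

1, 3, 4, 6 form a clique, so at least 4 colors are needed.
So 3 colors are not enough.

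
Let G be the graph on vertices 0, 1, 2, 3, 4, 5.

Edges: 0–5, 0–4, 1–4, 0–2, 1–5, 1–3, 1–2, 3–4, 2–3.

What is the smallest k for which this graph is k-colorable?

3

1, 2, 3 are mutually adjacent, so at least 3 colors are needed.
3 colors suffice: color a → {0, 1}; color b → {3, 5}; color c → {2, 4}. No two adjacent vertices share a color.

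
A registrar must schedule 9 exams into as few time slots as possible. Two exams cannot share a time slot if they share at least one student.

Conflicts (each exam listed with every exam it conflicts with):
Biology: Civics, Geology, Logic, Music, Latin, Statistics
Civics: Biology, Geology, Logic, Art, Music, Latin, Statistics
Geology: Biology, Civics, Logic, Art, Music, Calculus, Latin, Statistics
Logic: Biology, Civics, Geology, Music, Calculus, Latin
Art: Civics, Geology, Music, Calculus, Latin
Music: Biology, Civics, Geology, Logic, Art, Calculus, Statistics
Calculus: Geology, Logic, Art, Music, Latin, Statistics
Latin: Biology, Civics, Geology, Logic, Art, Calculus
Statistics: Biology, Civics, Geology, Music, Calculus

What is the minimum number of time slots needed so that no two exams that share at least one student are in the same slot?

Biology, Civics, Geology, Logic, Latin pairwise conflict, so at least 5 time slots are needed.
Using 5 time slots: Biology=5, Civics=2, Geology=1, Logic=4, Art=4, Music=3, Calculus=2, Latin=3, Statistics=4. No two conflicting exams share a time slot.

5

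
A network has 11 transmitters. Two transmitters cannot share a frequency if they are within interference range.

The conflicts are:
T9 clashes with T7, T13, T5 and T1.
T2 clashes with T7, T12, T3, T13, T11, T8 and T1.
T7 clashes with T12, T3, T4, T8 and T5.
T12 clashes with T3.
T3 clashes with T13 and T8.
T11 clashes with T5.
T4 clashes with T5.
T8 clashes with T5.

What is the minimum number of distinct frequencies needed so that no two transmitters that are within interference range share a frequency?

T2, T7, T12, T3 are mutually in conflict, so at least 4 frequencies are needed.
4 frequencies suffice: frequency 1 → {T7, T13, T11, T1}; frequency 2 → {T2, T5}; frequency 3 → {T9, T3, T4}; frequency 4 → {T12, T8}. Each listed conflict is separated.

4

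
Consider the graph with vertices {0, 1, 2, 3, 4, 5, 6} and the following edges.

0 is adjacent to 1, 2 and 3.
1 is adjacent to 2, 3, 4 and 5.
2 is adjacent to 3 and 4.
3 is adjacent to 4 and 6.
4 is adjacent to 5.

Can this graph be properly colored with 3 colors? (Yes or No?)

0, 1, 2, 3 are pairwise adjacent (a clique of size 4), so at least 4 colors are needed.
So 3 colors are not enough.

No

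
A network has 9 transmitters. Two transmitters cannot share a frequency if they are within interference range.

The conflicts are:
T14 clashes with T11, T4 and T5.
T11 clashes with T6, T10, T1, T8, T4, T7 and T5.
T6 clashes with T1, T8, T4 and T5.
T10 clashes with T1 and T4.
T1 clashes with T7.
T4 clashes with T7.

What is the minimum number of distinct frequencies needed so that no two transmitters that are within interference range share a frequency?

3

T11, T6, T8 pairwise conflict, so at least 3 frequencies are needed.
3 frequencies suffice: T14=3, T11=1, T6=3, T10=3, T1=2, T8=2, T4=2, T7=3, T5=2. Every pair that conflicts lands in different frequencies.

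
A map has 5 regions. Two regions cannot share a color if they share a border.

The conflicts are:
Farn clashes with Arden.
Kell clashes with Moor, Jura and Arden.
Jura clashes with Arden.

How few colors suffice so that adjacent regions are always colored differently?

Kell, Jura, Arden are mutually in conflict, so at least 3 colors are needed.
3 colors suffice: color 1 → {Farn, Kell}; color 2 → {Moor, Arden}; color 3 → {Jura}. No two conflicting regions share a color.

3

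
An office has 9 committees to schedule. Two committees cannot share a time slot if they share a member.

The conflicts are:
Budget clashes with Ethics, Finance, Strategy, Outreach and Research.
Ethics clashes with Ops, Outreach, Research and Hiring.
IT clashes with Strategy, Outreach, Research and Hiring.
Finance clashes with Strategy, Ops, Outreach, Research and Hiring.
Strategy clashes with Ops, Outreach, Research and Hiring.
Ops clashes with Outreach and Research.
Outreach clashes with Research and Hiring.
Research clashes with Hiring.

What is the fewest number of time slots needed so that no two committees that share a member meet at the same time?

IT, Strategy, Outreach, Research, Hiring pairwise conflict, so at least 5 time slots are needed.
5 time slots suffice: time slot 1 → {Research}; time slot 2 → {Outreach}; time slot 3 → {Ethics, Strategy}; time slot 4 → {Budget, Ops, Hiring}; time slot 5 → {IT, Finance}. Every pair that conflicts lands in different time slots.

5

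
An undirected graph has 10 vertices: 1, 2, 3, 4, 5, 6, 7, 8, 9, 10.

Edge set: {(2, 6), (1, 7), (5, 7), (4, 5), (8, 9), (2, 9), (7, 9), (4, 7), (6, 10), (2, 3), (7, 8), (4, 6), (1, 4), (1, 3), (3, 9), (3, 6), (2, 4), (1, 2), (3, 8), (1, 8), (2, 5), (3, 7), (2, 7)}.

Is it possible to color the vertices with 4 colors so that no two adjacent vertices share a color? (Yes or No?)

Yes

The chromatic number is 4. 3, 7, 8, 9 form a clique, so at least 4 colors are needed.
4 colors suffice: color a → {6, 7}; color b → {2, 8, 10}; color c → {3, 4}; color d → {1, 5, 9}.
That is already a proper 4-coloring.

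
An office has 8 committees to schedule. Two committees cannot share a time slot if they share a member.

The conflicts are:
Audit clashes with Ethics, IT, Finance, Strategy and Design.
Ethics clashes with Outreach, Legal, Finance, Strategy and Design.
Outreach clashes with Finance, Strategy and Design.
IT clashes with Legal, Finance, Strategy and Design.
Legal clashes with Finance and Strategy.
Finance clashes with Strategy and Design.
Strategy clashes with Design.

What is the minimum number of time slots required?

5

Audit, IT, Finance, Strategy, Design pairwise conflict, so at least 5 time slots are needed.
5 time slots suffice: Audit=5, Ethics=3, Outreach=5, IT=3, Legal=4, Finance=2, Strategy=1, Design=4. No two conflicting committees share a time slot.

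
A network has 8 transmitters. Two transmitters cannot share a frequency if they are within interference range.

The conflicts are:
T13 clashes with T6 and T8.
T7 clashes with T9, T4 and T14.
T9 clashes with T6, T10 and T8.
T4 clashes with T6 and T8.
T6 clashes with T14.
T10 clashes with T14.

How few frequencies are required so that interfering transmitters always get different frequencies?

T4 and T6 conflict, so at least 2 frequencies are needed.
2 frequencies suffice: frequency 1 → {T7, T6, T10, T8}; frequency 2 → {T13, T9, T4, T14}. Each listed conflict is separated.

2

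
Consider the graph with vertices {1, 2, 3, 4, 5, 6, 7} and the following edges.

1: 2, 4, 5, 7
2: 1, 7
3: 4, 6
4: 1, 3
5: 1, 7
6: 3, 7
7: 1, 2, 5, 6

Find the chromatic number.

3

1, 2, 7 are mutually adjacent, so at least 3 colors are needed.
A valid assignment using 3 colors: 1=b, 2=c, 3=a, 4=c, 5=c, 6=b, 7=a. No two adjacent vertices share a color.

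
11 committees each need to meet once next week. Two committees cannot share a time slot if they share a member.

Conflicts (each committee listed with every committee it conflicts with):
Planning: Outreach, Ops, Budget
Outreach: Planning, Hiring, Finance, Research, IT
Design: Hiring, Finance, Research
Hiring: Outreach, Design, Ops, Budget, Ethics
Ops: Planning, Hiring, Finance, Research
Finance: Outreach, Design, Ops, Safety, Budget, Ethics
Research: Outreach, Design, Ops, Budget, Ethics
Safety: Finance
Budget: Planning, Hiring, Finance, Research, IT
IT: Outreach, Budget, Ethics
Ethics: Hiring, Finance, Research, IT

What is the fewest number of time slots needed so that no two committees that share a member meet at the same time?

Planning and Ops conflict, so at least 2 time slots are needed.
2 time slots suffice: time slot 1 → {Planning, Hiring, Finance, Research, IT}; time slot 2 → {Outreach, Design, Ops, Safety, Budget, Ethics}. No two conflicting committees share a time slot.

2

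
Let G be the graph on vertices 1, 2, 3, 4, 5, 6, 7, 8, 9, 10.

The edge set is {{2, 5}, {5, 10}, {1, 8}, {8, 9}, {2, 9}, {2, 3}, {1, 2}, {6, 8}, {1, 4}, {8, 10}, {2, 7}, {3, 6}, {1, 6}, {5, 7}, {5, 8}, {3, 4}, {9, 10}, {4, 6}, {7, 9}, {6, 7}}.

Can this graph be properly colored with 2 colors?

No

1, 4, 6 form a triangle, so at least 3 colors are needed.
So 2 colors are not enough.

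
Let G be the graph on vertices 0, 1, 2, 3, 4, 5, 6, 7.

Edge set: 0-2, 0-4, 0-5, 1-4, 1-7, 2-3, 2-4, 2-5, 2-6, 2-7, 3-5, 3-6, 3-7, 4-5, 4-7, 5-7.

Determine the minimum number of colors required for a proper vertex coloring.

4

0, 2, 4, 5 are pairwise adjacent (a clique of size 4), so at least 4 colors are needed.
4 colors suffice: color a → {1, 2}; color b → {5, 6}; color c → {0, 7}; color d → {3, 4}. No two adjacent vertices share a color.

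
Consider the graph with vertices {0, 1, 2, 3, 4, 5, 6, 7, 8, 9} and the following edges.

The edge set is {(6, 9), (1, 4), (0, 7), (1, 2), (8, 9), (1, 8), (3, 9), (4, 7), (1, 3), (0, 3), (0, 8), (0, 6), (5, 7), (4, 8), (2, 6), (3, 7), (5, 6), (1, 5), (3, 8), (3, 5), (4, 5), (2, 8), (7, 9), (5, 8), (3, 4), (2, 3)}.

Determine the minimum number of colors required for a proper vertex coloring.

5

1, 3, 4, 5, 8 are mutually adjacent (a clique of size 5), so at least 5 colors are needed.
5 colors suffice: color red → {3, 6}; color blue → {7, 8}; color green → {0, 2, 5, 9}; color yellow → {1}; color purple → {4}. No two adjacent vertices share a color.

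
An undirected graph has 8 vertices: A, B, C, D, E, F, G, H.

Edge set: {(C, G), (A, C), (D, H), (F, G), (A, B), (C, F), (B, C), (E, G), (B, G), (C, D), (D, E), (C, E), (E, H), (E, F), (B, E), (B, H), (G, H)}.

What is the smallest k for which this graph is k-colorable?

4

B, E, G, H form a clique, so at least 4 colors are needed.
4 colors suffice: color 1 → {A, E}; color 2 → {C, H}; color 3 → {D, G}; color 4 → {B, F}. No two adjacent vertices share a color.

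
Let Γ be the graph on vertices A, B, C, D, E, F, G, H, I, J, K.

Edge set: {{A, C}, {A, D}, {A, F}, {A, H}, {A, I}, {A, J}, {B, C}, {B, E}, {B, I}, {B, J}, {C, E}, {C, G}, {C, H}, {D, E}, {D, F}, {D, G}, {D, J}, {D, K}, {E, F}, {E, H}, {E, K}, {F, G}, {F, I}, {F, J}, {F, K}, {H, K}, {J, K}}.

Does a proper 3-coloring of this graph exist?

No

D, E, F, K are mutually adjacent (a clique of size 4), so at least 4 colors are needed.
So 3 colors are not enough.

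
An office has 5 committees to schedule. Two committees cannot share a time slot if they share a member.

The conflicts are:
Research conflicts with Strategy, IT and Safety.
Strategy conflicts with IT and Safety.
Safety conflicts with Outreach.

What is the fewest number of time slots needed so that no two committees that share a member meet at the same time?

Research, Strategy, Safety pairwise conflict, so at least 3 time slots are needed.
3 time slots suffice: time slot 1 → {IT, Safety}; time slot 2 → {Research, Outreach}; time slot 3 → {Strategy}. No two conflicting committees share a time slot.

3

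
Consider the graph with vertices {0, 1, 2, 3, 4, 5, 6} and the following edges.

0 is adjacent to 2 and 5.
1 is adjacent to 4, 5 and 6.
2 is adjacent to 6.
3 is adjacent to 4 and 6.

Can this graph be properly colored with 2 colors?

No

The cycle 1-6-2-0-5-1 has odd length 5, so it cannot be 2-colored; at least 3 colors are needed.
So 2 colors are not enough.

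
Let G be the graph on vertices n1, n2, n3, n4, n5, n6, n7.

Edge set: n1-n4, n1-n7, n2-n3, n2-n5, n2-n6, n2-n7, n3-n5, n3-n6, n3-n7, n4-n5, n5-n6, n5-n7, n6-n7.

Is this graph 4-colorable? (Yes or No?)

No

n2, n3, n5, n6, n7 are pairwise adjacent (a clique of size 5), so at least 5 colors are needed.
So 4 colors are not enough.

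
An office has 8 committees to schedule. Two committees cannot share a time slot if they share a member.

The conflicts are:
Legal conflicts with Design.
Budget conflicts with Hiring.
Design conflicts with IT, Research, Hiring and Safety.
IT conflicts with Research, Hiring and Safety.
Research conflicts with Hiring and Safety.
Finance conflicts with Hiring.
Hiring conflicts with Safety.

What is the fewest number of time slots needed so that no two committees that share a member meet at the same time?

5

Design, IT, Research, Hiring, Safety all conflict with each other, so at least 5 time slots are needed.
5 time slots suffice: Legal=1, Budget=2, Design=2, IT=3, Research=4, Finance=2, Hiring=1, Safety=5. Each listed conflict is separated.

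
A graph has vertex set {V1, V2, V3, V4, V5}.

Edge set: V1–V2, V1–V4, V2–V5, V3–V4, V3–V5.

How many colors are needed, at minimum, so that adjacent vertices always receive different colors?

The cycle V3-V5-V2-V1-V4-V3 has odd length 5, so it cannot be 2-colored; at least 3 colors are needed.
3 colors suffice: color red → {V2, V3}; color blue → {V4, V5}; color green → {V1}. Each edge has distinct colors on its endpoints.

3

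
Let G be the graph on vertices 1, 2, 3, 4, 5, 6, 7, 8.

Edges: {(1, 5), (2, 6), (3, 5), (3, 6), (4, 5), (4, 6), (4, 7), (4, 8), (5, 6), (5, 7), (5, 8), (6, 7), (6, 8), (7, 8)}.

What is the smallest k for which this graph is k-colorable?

5

4, 5, 6, 7, 8 are mutually adjacent (a clique of size 5), so at least 5 colors are needed.
5 colors suffice: 1=blue, 2=red, 3=green, 4=purple, 5=red, 6=blue, 7=green, 8=yellow. Every edge joins two different colors.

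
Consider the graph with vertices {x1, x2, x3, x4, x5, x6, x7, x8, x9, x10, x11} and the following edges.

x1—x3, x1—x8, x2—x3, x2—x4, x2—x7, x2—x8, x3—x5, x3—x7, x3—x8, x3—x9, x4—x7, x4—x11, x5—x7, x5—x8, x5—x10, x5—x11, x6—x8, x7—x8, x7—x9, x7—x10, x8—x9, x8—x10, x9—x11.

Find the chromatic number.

x3, x7, x8, x9 are mutually adjacent (a clique of size 4), so at least 4 colors are needed.
4 colors suffice: color 1 → {x4, x8}; color 2 → {x1, x6, x7, x11}; color 3 → {x3, x10}; color 4 → {x2, x5, x9}. Each edge has distinct colors on its endpoints.

4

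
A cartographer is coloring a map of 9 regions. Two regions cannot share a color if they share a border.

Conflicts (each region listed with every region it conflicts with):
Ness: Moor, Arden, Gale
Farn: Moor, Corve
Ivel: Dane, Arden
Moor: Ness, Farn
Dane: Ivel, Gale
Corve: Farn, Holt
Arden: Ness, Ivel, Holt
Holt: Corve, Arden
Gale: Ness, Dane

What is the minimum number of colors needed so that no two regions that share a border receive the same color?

The cycle Arden-Ivel-Dane-Gale-Ness-Arden has odd length 5, so it cannot be 2-colored; at least 3 colors are needed.
3 colors suffice: Ness=2, Farn=2, Ivel=2, Moor=1, Dane=1, Corve=1, Arden=1, Holt=2, Gale=3. No two conflicting regions share a color.

3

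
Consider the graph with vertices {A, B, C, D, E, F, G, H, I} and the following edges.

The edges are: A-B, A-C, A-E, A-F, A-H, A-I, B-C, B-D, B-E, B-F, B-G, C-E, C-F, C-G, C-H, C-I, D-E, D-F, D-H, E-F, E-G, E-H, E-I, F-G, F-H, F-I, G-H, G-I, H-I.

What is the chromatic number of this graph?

6

C, E, F, G, H, I are pairwise adjacent (a clique of size 6), so at least 6 colors are needed.
6 colors suffice: color 1 → {E}; color 2 → {F}; color 3 → {C, D}; color 4 → {B, H}; color 5 → {I}; color 6 → {A, G}. Each edge has distinct colors on its endpoints.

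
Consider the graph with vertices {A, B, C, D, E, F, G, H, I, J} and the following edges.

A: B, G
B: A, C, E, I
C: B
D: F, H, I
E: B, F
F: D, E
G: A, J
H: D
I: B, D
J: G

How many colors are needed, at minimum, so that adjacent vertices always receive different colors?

The cycle D-F-E-B-I-D has odd length 5, so it cannot be 2-colored; at least 3 colors are needed.
3 colors suffice: A=2, B=1, C=2, D=1, E=2, F=3, G=1, H=2, I=2, J=2. No two adjacent vertices share a color.

3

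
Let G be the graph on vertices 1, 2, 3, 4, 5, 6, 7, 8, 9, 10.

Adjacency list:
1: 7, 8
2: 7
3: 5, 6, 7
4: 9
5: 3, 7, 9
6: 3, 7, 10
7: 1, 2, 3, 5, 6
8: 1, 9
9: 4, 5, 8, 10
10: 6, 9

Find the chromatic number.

3, 5, 7 are mutually adjacent, so at least 3 colors are needed.
3 colors suffice: color red → {7, 9}; color blue → {2, 3, 4, 8, 10}; color green → {1, 5, 6}. Each edge has distinct colors on its endpoints.

3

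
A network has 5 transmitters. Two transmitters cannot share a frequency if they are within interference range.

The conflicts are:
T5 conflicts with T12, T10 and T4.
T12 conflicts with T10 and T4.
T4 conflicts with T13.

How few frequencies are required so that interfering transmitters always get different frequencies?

3

T5, T12, T4 are mutually in conflict, so at least 3 frequencies are needed.
A valid assignment using 3 frequencies: T5=1, T12=3, T10=2, T4=2, T13=1. No two conflicting transmitters share a frequency.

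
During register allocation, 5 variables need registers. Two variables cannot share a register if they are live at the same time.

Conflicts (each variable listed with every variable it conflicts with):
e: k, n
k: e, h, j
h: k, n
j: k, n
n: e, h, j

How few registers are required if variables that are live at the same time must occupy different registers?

k and j conflict, so at least 2 registers are needed.
2 registers suffice: e=2, k=1, h=2, j=2, n=1. Each listed conflict is separated.

2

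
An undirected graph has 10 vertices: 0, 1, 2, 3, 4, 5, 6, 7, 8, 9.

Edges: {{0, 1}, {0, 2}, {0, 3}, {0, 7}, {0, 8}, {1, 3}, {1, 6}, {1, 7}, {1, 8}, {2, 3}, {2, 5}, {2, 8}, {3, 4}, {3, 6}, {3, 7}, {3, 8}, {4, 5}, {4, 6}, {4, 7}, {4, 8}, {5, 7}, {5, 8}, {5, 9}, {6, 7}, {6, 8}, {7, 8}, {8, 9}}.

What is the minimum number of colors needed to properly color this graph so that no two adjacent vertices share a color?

5

3, 4, 6, 7, 8 are mutually adjacent (a clique of size 5), so at least 5 colors are needed.
5 colors suffice: color a → {8}; color b → {3, 5}; color c → {2, 7, 9}; color d → {0, 6}; color e → {1, 4}. No two adjacent vertices share a color.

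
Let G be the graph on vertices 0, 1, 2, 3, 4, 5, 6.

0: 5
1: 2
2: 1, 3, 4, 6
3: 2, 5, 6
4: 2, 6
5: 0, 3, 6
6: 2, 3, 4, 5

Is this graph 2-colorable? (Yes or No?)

No

2, 3, 6 are pairwise adjacent, so at least 3 colors are needed.
So 2 colors are not enough.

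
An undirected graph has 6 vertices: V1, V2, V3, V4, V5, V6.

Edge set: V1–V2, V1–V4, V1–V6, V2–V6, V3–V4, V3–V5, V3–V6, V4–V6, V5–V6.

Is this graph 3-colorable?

The chromatic number is 3. V1, V4, V6 are mutually adjacent, so at least 3 colors are needed.
3 colors suffice: color 1 → {V6}; color 2 → {V1, V3}; color 3 → {V2, V4, V5}.
That is already a proper 3-coloring.

Yes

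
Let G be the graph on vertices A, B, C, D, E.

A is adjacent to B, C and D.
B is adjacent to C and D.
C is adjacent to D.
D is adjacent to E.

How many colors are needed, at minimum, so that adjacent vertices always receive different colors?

4

A, B, C, D form a clique, so at least 4 colors are needed.
4 colors suffice: color 1 → {D}; color 2 → {B, E}; color 3 → {A}; color 4 → {C}. No two adjacent vertices share a color.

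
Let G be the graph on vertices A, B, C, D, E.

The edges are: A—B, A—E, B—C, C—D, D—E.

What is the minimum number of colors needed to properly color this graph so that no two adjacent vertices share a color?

The cycle E-D-C-B-A-E has odd length 5, so it cannot be 2-colored; at least 3 colors are needed.
3 colors suffice: color red → {C, E}; color blue → {B, D}; color green → {A}. Every edge joins two different colors.

3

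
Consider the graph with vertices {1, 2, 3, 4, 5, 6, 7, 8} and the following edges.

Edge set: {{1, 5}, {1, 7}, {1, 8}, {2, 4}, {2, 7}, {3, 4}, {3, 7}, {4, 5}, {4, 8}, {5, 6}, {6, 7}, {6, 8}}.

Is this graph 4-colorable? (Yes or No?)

Yes

The chromatic number is 3. The cycle 4-8-6-7-3-4 has odd length 5, so it cannot be 2-colored; at least 3 colors are needed.
3 colors suffice: color red → {4, 7}; color blue → {1, 2, 3, 6}; color green → {5, 8}.
Since 4 ≥ 3, a proper 4-coloring certainly exists.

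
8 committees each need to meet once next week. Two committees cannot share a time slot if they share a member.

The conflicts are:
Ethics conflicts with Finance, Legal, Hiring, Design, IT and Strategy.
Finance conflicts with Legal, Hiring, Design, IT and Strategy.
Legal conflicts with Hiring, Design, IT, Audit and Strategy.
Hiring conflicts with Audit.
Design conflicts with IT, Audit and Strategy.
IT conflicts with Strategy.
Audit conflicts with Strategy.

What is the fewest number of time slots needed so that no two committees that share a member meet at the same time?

Ethics, Finance, Legal, Design, IT, Strategy are mutually in conflict, so at least 6 time slots are needed.
6 time slots suffice: time slot 1 → {Legal}; time slot 2 → {Hiring, Strategy}; time slot 3 → {Ethics, Audit}; time slot 4 → {Design}; time slot 5 → {Finance}; time slot 6 → {IT}. Every pair that conflicts lands in different time slots.

6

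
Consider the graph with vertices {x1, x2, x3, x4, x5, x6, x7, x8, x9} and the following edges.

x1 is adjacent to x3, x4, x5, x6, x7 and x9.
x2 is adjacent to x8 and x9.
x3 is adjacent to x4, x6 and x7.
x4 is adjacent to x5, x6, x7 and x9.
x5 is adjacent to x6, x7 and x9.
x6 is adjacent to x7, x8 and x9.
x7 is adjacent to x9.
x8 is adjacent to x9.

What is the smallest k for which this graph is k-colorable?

x1, x4, x5, x6, x7, x9 are pairwise adjacent (a clique of size 6), so at least 6 colors are needed.
6 colors suffice: color 1 → {x3, x9}; color 2 → {x2, x6}; color 3 → {x7, x8}; color 4 → {x1}; color 5 → {x4}; color 6 → {x5}. No two adjacent vertices share a color.

6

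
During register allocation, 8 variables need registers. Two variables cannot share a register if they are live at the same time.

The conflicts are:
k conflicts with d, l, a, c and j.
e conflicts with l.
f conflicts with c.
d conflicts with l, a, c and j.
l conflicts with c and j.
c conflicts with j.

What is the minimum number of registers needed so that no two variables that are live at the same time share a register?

k, d, l, c, j pairwise conflict, so at least 5 registers are needed.
5 registers suffice: k=3, e=1, f=2, d=2, l=4, a=1, c=1, j=5. Every pair that conflicts lands in different registers.

5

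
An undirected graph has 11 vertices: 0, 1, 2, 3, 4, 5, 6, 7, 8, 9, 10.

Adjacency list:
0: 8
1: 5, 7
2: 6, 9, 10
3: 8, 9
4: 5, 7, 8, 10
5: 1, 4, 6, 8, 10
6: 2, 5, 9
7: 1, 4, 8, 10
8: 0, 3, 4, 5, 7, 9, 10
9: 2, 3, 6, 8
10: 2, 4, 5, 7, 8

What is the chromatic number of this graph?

4, 7, 8, 10 are mutually adjacent (a clique of size 4), so at least 4 colors are needed.
A valid assignment using 4 colors: 0=blue, 1=red, 2=red, 3=green, 4=yellow, 5=green, 6=yellow, 7=green, 8=red, 9=blue, 10=blue. No two adjacent vertices share a color.

4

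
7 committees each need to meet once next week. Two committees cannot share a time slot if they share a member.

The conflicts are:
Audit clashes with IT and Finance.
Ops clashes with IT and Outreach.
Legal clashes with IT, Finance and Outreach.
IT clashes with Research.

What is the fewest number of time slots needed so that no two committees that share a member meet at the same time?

Legal and IT conflict, so at least 2 time slots are needed.
A valid assignment using 2 time slots: Audit=2, Ops=2, Legal=2, IT=1, Research=2, Finance=1, Outreach=1. Each listed conflict is separated.

2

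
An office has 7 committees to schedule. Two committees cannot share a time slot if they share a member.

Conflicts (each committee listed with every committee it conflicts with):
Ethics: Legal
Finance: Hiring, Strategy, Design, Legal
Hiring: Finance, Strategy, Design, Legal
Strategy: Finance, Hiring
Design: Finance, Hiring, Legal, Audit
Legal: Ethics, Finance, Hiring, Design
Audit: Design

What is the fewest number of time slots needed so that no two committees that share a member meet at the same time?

Finance, Hiring, Design, Legal all conflict with each other, so at least 4 time slots are needed.
4 time slots suffice: Ethics=1, Finance=1, Hiring=2, Strategy=3, Design=3, Legal=4, Audit=1. Each listed conflict is separated.

4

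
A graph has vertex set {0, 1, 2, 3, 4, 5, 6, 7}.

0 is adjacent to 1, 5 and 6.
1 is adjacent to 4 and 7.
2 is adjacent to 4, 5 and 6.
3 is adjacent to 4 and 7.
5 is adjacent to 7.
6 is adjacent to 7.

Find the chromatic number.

The cycle 4-1-7-6-2-4 has odd length 5, so it cannot be 2-colored; at least 3 colors are needed.
3 colors suffice: color a → {0, 4, 7}; color b → {1, 3, 5, 6}; color c → {2}. No two adjacent vertices share a color.

3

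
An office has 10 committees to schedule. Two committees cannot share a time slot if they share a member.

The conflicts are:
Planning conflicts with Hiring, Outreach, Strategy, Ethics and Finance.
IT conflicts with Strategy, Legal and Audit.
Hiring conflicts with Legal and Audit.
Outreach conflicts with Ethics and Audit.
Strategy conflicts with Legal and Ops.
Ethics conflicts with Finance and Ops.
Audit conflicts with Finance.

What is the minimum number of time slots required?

Planning, Outreach, Ethics are mutually in conflict, so at least 3 time slots are needed.
3 time slots suffice: time slot 1 → {Planning, Legal, Audit, Ops}; time slot 2 → {Hiring, Strategy, Ethics}; time slot 3 → {IT, Outreach, Finance}. No two conflicting committees share a time slot.

3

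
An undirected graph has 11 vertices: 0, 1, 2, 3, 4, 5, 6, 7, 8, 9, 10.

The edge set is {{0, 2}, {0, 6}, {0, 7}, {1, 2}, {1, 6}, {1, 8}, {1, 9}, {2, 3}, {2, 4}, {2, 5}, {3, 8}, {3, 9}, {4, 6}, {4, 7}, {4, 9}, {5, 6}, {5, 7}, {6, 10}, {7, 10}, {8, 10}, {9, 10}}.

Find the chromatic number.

2

5 and 7 are adjacent, so at least 2 colors are needed.
2 colors suffice: color a → {2, 6, 7, 8, 9}; color b → {0, 1, 3, 4, 5, 10}. Each edge has distinct colors on its endpoints.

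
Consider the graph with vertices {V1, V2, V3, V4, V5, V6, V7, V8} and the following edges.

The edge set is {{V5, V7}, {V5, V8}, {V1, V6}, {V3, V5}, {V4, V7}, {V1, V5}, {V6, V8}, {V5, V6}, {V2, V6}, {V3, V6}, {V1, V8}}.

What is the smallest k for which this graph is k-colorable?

4

V1, V5, V6, V8 are pairwise adjacent (a clique of size 4), so at least 4 colors are needed.
4 colors suffice: color 1 → {V6, V7}; color 2 → {V2, V4, V5}; color 3 → {V3, V8}; color 4 → {V1}. Each edge has distinct colors on its endpoints.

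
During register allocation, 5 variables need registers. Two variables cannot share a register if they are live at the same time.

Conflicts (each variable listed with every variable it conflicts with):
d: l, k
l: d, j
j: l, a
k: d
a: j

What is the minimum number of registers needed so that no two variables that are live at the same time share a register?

l and j conflict, so at least 2 registers are needed.
2 registers suffice: register 1 → {l, k, a}; register 2 → {d, j}. Each listed conflict is separated.

2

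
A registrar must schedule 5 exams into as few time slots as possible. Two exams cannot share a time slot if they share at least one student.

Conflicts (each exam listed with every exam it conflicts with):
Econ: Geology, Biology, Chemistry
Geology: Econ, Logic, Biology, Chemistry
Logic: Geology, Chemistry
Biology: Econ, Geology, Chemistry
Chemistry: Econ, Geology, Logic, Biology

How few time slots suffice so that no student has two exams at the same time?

Econ, Geology, Biology, Chemistry are mutually in conflict, so at least 4 time slots are needed.
4 time slots suffice: time slot 1 → {Chemistry}; time slot 2 → {Geology}; time slot 3 → {Logic, Biology}; time slot 4 → {Econ}. Each listed conflict is separated.

4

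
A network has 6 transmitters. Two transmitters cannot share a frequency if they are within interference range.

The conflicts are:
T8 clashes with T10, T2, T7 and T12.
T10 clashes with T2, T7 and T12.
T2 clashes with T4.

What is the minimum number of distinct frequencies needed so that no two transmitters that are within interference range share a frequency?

T8, T10, T12 all conflict with each other, so at least 3 frequencies are needed.
3 frequencies suffice: frequency 1 → {T8, T4}; frequency 2 → {T10}; frequency 3 → {T2, T7, T12}. No two conflicting transmitters share a frequency.

3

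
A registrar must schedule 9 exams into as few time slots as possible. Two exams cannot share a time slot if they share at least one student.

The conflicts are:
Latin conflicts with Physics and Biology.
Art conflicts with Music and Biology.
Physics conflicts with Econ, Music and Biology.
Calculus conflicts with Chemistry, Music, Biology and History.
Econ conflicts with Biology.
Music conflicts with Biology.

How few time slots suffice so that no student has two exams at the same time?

3

Calculus, Music, Biology pairwise conflict, so at least 3 time slots are needed.
3 time slots suffice: time slot 1 → {Chemistry, Biology, History}; time slot 2 → {Latin, Econ, Music}; time slot 3 → {Art, Physics, Calculus}. Each listed conflict is separated.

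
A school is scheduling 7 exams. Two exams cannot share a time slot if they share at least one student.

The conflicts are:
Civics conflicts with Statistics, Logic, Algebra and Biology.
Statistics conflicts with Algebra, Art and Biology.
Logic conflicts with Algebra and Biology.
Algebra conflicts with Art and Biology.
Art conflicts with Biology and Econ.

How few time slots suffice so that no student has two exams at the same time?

Civics, Statistics, Algebra, Biology all conflict with each other, so at least 4 time slots are needed.
4 time slots suffice: Civics=4, Statistics=3, Logic=3, Algebra=1, Art=4, Biology=2, Econ=1. Every pair that conflicts lands in different time slots.

4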